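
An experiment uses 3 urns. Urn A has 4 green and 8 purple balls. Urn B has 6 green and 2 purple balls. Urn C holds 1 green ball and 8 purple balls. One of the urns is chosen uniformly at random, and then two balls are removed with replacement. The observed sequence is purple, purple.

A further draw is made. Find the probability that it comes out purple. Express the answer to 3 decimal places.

Compute the likelihood of the observed sequence for each case: P(data | urn A) = (8/12)(8/12) = 0.44444; P(data | urn B) = (2/8)(2/8) = 0.0625; P(data | urn C) = (8/9)(8/9) = 0.79012.
The prior-weighted likelihoods are 1/3 · 0.44444 = 0.14815, 1/3 · 0.0625 = 0.020833, 1/3 · 0.79012 = 0.26337; summing to 0.43236.
Dividing through by the total gives posterior P(urn A | data) = 0.34265, P(urn B | data) = 0.048186, P(urn C | data) = 0.60916.
So P(purple next | data) = Σ P(purple next | H) P(H | data) = (2/3)(0.34265) + (1/4)(0.048186) + (8/9)(0.60916) = 0.78196.

0.782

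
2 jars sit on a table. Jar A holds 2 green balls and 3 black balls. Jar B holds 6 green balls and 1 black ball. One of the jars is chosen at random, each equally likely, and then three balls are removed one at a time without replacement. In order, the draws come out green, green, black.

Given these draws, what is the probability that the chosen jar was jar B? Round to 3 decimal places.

0.588

Compute the likelihood of the observed sequence for each case: P(data | jar A) = (2/5)(1/4)(3/3) = 1/10; P(data | jar B) = (6/7)(5/6)(1/5) = 1/7.
The prior-weighted likelihoods are 1/2 · 1/10 = 1/20, 1/2 · 1/7 = 1/14; these sum to 17/140.
So P(jar B | data) = (1/14) / (17/140) = 10/17.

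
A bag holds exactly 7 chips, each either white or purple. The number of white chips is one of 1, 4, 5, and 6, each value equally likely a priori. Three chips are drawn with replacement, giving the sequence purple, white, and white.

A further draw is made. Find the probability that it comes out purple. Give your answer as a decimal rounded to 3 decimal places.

For each hypothesis, P(data | H) works out to: P(data | r = 1) = (6/7)(1/7)(1/7) = 6/343; P(data | r = 4) = (3/7)(4/7)(4/7) = 48/343; P(data | r = 5) = (2/7)(5/7)(5/7) = 50/343; P(data | r = 6) = (1/7)(6/7)(6/7) = 36/343.
The prior-weighted likelihoods are 1/4 · 6/343 = 3/686, 1/4 · 48/343 = 12/343, 1/4 · 50/343 = 25/686, 1/4 · 36/343 = 9/343; with total 5/49.
The posterior is then P(r = 1 | data) = 3/70, P(r = 4 | data) = 12/35, P(r = 5 | data) = 5/14, P(r = 6 | data) = 9/35.
The predictive probability is P(purple next | data) = (6/7)(3/70) + (3/7)(12/35) + (2/7)(5/14) + (1/7)(9/35) = 79/245.

0.322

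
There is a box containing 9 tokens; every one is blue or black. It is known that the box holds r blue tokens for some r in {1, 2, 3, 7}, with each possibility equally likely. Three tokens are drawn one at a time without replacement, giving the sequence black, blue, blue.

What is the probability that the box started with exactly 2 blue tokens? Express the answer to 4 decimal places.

For each hypothesis, P(data | H) works out to: P(data | r = 1) = (8/9)(1/8)(0/7) = 0; P(data | r = 2) = (7/9)(2/8)(1/7) = 0.027778; P(data | r = 3) = (6/9)(3/8)(2/7) = 0.071429; P(data | r = 7) = (2/9)(7/8)(6/7) = 0.16667.
Multiplying each by its prior: 1/4 · 0 = 0, 1/4 · 0.027778 = 0.0069444, 1/4 · 0.071429 = 0.017857, 1/4 · 0.16667 = 0.041667; with total 0.066468.
Hence P(r = 2 | data) = (0.0069444) / (0.066468) = 0.10448.

0.1045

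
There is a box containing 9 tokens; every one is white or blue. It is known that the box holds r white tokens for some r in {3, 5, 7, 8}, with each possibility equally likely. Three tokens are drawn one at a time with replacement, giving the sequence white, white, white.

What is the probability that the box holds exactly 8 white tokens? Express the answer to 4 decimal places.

0.5084

Under each hypothesis, the probability of the observed sequence is: P(data | r = 3) = (3/9)(3/9)(3/9) = 0.037037; P(data | r = 5) = (5/9)(5/9)(5/9) = 0.17147; P(data | r = 7) = (7/9)(7/9)(7/9) = 0.47051; P(data | r = 8) = (8/9)(8/9)(8/9) = 0.70233.
Multiplying each by its prior: 1/4 · 0.037037 = 0.0092593, 1/4 · 0.17147 = 0.042867, 1/4 · 0.47051 = 0.11763, 1/4 · 0.70233 = 0.17558; with total 0.34534.
By Bayes' rule, P(r = 8 | data) = (0.17558) / (0.34534) = 0.50844.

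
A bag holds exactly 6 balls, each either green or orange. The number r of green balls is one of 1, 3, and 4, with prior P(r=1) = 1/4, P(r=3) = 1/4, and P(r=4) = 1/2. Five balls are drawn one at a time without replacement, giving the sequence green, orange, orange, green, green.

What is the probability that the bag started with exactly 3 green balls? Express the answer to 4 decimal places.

Compute the likelihood of the observed sequence for each case: P(data | r = 1) = (1/6)(5/5)(4/4)(0/3) = 0; P(data | r = 3) = (3/6)(3/5)(2/4)(2/3)(1/2) = 1/20; P(data | r = 4) = (4/6)(2/5)(1/4)(3/3)(2/2) = 1/15.
Multiplying each by its prior: 1/4 · 0 = 0, 1/4 · 1/20 = 1/80, 1/2 · 1/15 = 1/30; with total 11/240.
Hence P(r = 3 | data) = (1/80) / (11/240) = 3/11.

0.2727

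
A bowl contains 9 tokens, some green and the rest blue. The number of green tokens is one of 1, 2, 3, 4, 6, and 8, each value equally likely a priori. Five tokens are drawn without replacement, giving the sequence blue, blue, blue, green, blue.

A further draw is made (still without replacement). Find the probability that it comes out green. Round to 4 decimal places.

Compute the likelihood of the observed sequence for each case: P(data | r = 1) = (8/9)(7/8)(6/7)(1/6)(5/5) = 1/9; P(data | r = 2) = (7/9)(6/8)(5/7)(2/6)(4/5) = 1/9; P(data | r = 3) = (6/9)(5/8)(4/7)(3/6)(3/5) = 1/14; P(data | r = 4) = (5/9)(4/8)(3/7)(4/6)(2/5) = 2/63; P(data | r = 6) = (3/9)(2/8)(1/7)(6/6)(0/5) = 0; P(data | r = 8) = (1/9)(0/8) = 0.
Weighting by the prior gives 1/6 · 1/9 = 1/54, 1/6 · 1/9 = 1/54, 1/6 · 1/14 = 1/84, 1/6 · 2/63 = 1/189, 1/6 · 0 = 0, 1/6 · 0 = 0; these sum to 41/756.
Normalising, the posterior is P(r = 1 | data) = 14/41, P(r = 2 | data) = 14/41, P(r = 3 | data) = 9/41, P(r = 4 | data) = 4/41, P(r = 6 | data) = 0, P(r = 8 | data) = 0.
Averaging over the posterior, P(green next | data) = (0)(14/41) + (1/4)(14/41) + (1/2)(9/41) + (3/4)(4/41) = 11/41.

0.2683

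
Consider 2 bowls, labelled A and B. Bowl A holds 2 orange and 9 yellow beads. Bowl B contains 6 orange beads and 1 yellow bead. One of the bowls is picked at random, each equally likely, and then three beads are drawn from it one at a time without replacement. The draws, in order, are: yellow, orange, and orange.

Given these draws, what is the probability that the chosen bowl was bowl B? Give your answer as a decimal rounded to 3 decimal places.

Under each hypothesis, the probability of the observed sequence is: P(data | bowl A) = (9/11)(2/10)(1/9) = 1/55; P(data | bowl B) = (1/7)(6/6)(5/5) = 1/7.
Weighting by the prior gives 1/2 · 1/55 = 1/110, 1/2 · 1/7 = 1/14; summing to 31/385.
Hence P(bowl B | data) = (1/14) / (31/385) = 55/62.

0.887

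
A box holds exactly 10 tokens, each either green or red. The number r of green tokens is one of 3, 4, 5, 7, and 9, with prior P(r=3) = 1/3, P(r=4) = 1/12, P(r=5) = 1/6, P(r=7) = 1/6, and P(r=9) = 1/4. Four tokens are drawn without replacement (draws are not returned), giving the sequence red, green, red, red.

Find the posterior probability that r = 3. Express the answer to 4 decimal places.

0.6840

Compute the likelihood of the observed sequence for each case: P(data | r = 3) = (7/10)(3/9)(6/8)(5/7) = 0.125; P(data | r = 4) = (6/10)(4/9)(5/8)(4/7) = 0.095238; P(data | r = 5) = (5/10)(5/9)(4/8)(3/7) = 0.059524; P(data | r = 7) = (3/10)(7/9)(2/8)(1/7) = 0.0083333; P(data | r = 9) = (1/10)(9/9)(0/8) = 0.
Multiplying each by its prior: 1/3 · 0.125 = 0.041667, 1/12 · 0.095238 = 0.0079365, 1/6 · 0.059524 = 0.0099206, 1/6 · 0.0083333 = 0.0013889, 1/4 · 0 = 0; summing to 0.060913.
So P(r = 3 | data) = (0.041667) / (0.060913) = 0.68404.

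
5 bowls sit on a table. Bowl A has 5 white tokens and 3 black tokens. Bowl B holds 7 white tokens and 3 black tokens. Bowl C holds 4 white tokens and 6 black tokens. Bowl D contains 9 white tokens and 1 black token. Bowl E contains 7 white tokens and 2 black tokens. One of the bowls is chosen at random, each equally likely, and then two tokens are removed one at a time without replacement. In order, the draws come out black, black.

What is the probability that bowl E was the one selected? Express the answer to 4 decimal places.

0.0519

The likelihood of the observed sequence under each hypothesis: P(data | bowl A) = (3/8)(2/7) = 0.10714; P(data | bowl B) = (3/10)(2/9) = 0.066667; P(data | bowl C) = (6/10)(5/9) = 0.33333; P(data | bowl D) = (1/10)(0/9) = 0; P(data | bowl E) = (2/9)(1/8) = 0.027778.
Weighting by the prior gives 1/5 · 0.10714 = 0.021429, 1/5 · 0.066667 = 0.013333, 1/5 · 0.33333 = 0.066667, 1/5 · 0 = 0, 1/5 · 0.027778 = 0.0055556; summing to 0.10698.
Hence P(bowl E | data) = (0.0055556) / (0.10698) = 0.051929.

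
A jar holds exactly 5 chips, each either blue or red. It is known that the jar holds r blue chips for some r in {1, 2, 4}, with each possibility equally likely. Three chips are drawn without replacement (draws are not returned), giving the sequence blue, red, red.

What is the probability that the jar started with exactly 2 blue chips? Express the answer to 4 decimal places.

0.5000

Under each hypothesis, the probability of the observed sequence is: P(data | r = 1) = (1/5)(4/4)(3/3) = 1/5; P(data | r = 2) = (2/5)(3/4)(2/3) = 1/5; P(data | r = 4) = (4/5)(1/4)(0/3) = 0.
Weighting by the prior gives 1/3 · 1/5 = 1/15, 1/3 · 1/5 = 1/15, 1/3 · 0 = 0; these sum to 2/15.
Therefore the posterior P(r = 2 | data) = (1/15) / (2/15) = 1/2.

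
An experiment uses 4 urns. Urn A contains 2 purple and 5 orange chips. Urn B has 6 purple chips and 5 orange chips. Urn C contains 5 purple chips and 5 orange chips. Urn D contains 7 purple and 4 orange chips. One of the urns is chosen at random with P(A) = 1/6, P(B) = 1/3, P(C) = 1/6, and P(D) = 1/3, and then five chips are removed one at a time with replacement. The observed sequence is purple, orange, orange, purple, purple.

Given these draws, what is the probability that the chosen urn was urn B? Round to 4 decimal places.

0.3760

For each hypothesis, P(data | H) works out to: P(data | urn A) = (2/7)(5/7)(5/7)(2/7)(2/7) = 0.0119; P(data | urn B) = (6/11)(5/11)(5/11)(6/11)(6/11) = 0.03353; P(data | urn C) = (5/10)(5/10)(5/10)(5/10)(5/10) = 0.03125; P(data | urn D) = (7/11)(4/11)(4/11)(7/11)(7/11) = 0.034076.
The prior-weighted likelihoods are 1/6 · 0.0119 = 0.0019833, 1/3 · 0.03353 = 0.011177, 1/6 · 0.03125 = 0.0052083, 1/3 · 0.034076 = 0.011359; these sum to 0.029727.
So P(urn B | data) = (0.011177) / (0.029727) = 0.37597.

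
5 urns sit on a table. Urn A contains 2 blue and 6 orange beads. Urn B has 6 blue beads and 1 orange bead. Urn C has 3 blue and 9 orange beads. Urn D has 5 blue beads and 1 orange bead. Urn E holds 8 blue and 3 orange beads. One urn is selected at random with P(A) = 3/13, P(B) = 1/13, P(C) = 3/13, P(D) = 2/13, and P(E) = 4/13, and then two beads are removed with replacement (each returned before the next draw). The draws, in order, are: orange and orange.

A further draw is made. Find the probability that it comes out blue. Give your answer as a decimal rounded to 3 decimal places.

The likelihood of the observed sequence under each hypothesis: P(data | urn A) = (6/8)(6/8) = 0.5625; P(data | urn B) = (1/7)(1/7) = 0.020408; P(data | urn C) = (9/12)(9/12) = 0.5625; P(data | urn D) = (1/6)(1/6) = 0.027778; P(data | urn E) = (3/11)(3/11) = 0.07438.
Multiplying each by its prior: 3/13 · 0.5625 = 0.12981, 1/13 · 0.020408 = 0.0015699, 3/13 · 0.5625 = 0.12981, 2/13 · 0.027778 = 0.0042735, 4/13 · 0.07438 = 0.022886; with total 0.28834.
The posterior is then P(urn A | data) = 0.45018, P(urn B | data) = 0.0054444, P(urn C | data) = 0.45018, P(urn D | data) = 0.014821, P(urn E | data) = 0.079371.
So P(blue next | data) = Σ P(blue next | H) P(H | data) = (1/4)(0.45018) + (6/7)(0.0054444) + (1/4)(0.45018) + (5/6)(0.014821) + (8/11)(0.079371) = 0.29983.

0.300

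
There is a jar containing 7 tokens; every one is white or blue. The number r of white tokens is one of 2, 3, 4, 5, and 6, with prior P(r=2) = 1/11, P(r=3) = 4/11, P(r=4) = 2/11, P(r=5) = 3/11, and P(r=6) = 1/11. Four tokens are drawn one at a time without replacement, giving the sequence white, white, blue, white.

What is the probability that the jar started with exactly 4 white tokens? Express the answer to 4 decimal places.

For each hypothesis, P(data | H) works out to: P(data | r = 2) = (2/7)(1/6)(5/5)(0/4) = 0; P(data | r = 3) = (3/7)(2/6)(4/5)(1/4) = 1/35; P(data | r = 4) = (4/7)(3/6)(3/5)(2/4) = 3/35; P(data | r = 5) = (5/7)(4/6)(2/5)(3/4) = 1/7; P(data | r = 6) = (6/7)(5/6)(1/5)(4/4) = 1/7.
Multiplying each by its prior: 1/11 · 0 = 0, 4/11 · 1/35 = 4/385, 2/11 · 3/35 = 6/385, 3/11 · 1/7 = 3/77, 1/11 · 1/7 = 1/77; summing to 6/77.
By Bayes' rule, P(r = 4 | data) = (6/385) / (6/77) = 1/5.

0.2000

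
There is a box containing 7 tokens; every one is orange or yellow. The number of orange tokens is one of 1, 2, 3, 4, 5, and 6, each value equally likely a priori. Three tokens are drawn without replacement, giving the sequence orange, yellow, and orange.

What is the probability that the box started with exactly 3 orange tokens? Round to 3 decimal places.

The likelihood of the observed sequence under each hypothesis: P(data | r = 1) = (1/7)(6/6)(0/5) = 0; P(data | r = 2) = (2/7)(5/6)(1/5) = 1/21; P(data | r = 3) = (3/7)(4/6)(2/5) = 4/35; P(data | r = 4) = (4/7)(3/6)(3/5) = 6/35; P(data | r = 5) = (5/7)(2/6)(4/5) = 4/21; P(data | r = 6) = (6/7)(1/6)(5/5) = 1/7.
The prior-weighted likelihoods are 1/6 · 0 = 0, 1/6 · 1/21 = 1/126, 1/6 · 4/35 = 2/105, 1/6 · 6/35 = 1/35, 1/6 · 4/21 = 2/63, 1/6 · 1/7 = 1/42; summing to 1/9.
Therefore the posterior P(r = 3 | data) = (2/105) / (1/9) = 6/35.

0.171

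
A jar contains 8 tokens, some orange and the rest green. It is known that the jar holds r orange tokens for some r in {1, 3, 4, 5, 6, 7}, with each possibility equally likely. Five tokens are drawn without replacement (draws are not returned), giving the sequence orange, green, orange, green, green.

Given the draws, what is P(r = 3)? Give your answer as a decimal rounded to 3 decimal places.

0.469

The likelihood of the observed sequence under each hypothesis: P(data | r = 1) = (1/8)(7/7)(0/6) = 0; P(data | r = 3) = (3/8)(5/7)(2/6)(4/5)(3/4) = 3/56; P(data | r = 4) = (4/8)(4/7)(3/6)(3/5)(2/4) = 3/70; P(data | r = 5) = (5/8)(3/7)(4/6)(2/5)(1/4) = 1/56; P(data | r = 6) = (6/8)(2/7)(5/6)(1/5)(0/4) = 0; P(data | r = 7) = (7/8)(1/7)(6/6)(0/5) = 0.
Weighting by the prior gives 1/6 · 0 = 0, 1/6 · 3/56 = 1/112, 1/6 · 3/70 = 1/140, 1/6 · 1/56 = 1/336, 1/6 · 0 = 0, 1/6 · 0 = 0; summing to 2/105.
Therefore the posterior P(r = 3 | data) = (1/112) / (2/105) = 15/32.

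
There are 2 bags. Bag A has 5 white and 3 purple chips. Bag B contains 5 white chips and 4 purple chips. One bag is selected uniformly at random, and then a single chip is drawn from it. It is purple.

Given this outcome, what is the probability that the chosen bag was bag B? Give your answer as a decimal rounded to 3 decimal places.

0.542

Under each hypothesis, the probability of this draw is: P(data | bag A) = (3/8) = 3/8; P(data | bag B) = (4/9) = 4/9.
Weighting by the prior gives 1/2 · 3/8 = 3/16, 1/2 · 4/9 = 2/9; summing to 59/144.
Therefore the posterior P(bag B | data) = (2/9) / (59/144) = 32/59.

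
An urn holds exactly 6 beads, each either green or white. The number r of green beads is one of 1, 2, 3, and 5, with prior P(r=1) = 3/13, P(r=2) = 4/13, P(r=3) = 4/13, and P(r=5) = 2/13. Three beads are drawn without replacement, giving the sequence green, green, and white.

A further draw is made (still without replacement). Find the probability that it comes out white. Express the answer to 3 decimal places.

The likelihood of the observed sequence under each hypothesis: P(data | r = 1) = (1/6)(0/5) = 0; P(data | r = 2) = (2/6)(1/5)(4/4) = 1/15; P(data | r = 3) = (3/6)(2/5)(3/4) = 3/20; P(data | r = 5) = (5/6)(4/5)(1/4) = 1/6.
Weighting by the prior gives 3/13 · 0 = 0, 4/13 · 1/15 = 4/195, 4/13 · 3/20 = 3/65, 2/13 · 1/6 = 1/39; these sum to 6/65.
Normalising, the posterior is P(r = 1 | data) = 0, P(r = 2 | data) = 2/9, P(r = 3 | data) = 1/2, P(r = 5 | data) = 5/18.
So P(white next | data) = Σ P(white next | H) P(H | data) = (1)(2/9) + (2/3)(1/2) + (0)(5/18) = 5/9.

0.556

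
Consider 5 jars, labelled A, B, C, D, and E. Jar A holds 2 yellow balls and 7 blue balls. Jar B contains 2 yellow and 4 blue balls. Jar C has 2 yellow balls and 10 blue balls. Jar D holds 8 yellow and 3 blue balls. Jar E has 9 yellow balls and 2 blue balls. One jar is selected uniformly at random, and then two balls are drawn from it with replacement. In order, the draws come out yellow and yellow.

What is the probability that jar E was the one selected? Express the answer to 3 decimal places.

Under each hypothesis, the probability of the observed sequence is: P(data | jar A) = (2/9)(2/9) = 0.049383; P(data | jar B) = (2/6)(2/6) = 0.11111; P(data | jar C) = (2/12)(2/12) = 0.027778; P(data | jar D) = (8/11)(8/11) = 0.52893; P(data | jar E) = (9/11)(9/11) = 0.66942.
Multiplying each by its prior: 1/5 · 0.049383 = 0.0098765, 1/5 · 0.11111 = 0.022222, 1/5 · 0.027778 = 0.0055556, 1/5 · 0.52893 = 0.10579, 1/5 · 0.66942 = 0.13388; these sum to 0.27732.
Hence P(jar E | data) = (0.13388) / (0.27732) = 0.48277.

0.483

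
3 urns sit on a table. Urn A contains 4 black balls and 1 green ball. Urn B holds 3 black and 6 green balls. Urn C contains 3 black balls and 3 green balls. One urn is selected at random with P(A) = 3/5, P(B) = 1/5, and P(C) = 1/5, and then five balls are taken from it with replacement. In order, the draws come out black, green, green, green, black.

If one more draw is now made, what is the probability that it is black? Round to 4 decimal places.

Compute the likelihood of the observed sequence for each case: P(data | urn A) = (4/5)(1/5)(1/5)(1/5)(4/5) = 0.00512; P(data | urn B) = (3/9)(6/9)(6/9)(6/9)(3/9) = 0.032922; P(data | urn C) = (3/6)(3/6)(3/6)(3/6)(3/6) = 0.03125.
Multiplying each by its prior: 3/5 · 0.00512 = 0.003072, 1/5 · 0.032922 = 0.0065844, 1/5 · 0.03125 = 0.00625; with total 0.015906.
The posterior is then P(urn A | data) = 0.19313, P(urn B | data) = 0.41395, P(urn C | data) = 0.39292.
So P(black next | data) = Σ P(black next | H) P(H | data) = (4/5)(0.19313) + (1/3)(0.41395) + (1/2)(0.39292) = 0.48895.

0.4889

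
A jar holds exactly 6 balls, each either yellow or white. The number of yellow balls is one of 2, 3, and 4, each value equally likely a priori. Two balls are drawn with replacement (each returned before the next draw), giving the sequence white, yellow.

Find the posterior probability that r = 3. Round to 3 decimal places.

0.360

For each hypothesis, P(data | H) works out to: P(data | r = 2) = (4/6)(2/6) = 2/9; P(data | r = 3) = (3/6)(3/6) = 1/4; P(data | r = 4) = (2/6)(4/6) = 2/9.
Weighting by the prior gives 1/3 · 2/9 = 2/27, 1/3 · 1/4 = 1/12, 1/3 · 2/9 = 2/27; these sum to 25/108.
Therefore the posterior P(r = 3 | data) = (1/12) / (25/108) = 9/25.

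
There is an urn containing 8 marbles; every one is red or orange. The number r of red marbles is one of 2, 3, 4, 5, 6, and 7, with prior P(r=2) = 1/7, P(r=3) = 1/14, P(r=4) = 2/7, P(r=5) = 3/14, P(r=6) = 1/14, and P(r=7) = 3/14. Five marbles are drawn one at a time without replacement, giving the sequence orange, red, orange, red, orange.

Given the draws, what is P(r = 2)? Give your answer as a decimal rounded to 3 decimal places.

0.204

Under each hypothesis, the probability of the observed sequence is: P(data | r = 2) = (6/8)(2/7)(5/6)(1/5)(4/4) = 1/28; P(data | r = 3) = (5/8)(3/7)(4/6)(2/5)(3/4) = 3/56; P(data | r = 4) = (4/8)(4/7)(3/6)(3/5)(2/4) = 3/70; P(data | r = 5) = (3/8)(5/7)(2/6)(4/5)(1/4) = 1/56; P(data | r = 6) = (2/8)(6/7)(1/6)(5/5)(0/4) = 0; P(data | r = 7) = (1/8)(7/7)(0/6) = 0.
Multiplying each by its prior: 1/7 · 1/28 = 1/196, 1/14 · 3/56 = 3/784, 2/7 · 3/70 = 3/245, 3/14 · 1/56 = 3/784, 1/14 · 0 = 0, 3/14 · 0 = 0; with total 1/40.
By Bayes' rule, P(r = 2 | data) = (1/196) / (1/40) = 10/49.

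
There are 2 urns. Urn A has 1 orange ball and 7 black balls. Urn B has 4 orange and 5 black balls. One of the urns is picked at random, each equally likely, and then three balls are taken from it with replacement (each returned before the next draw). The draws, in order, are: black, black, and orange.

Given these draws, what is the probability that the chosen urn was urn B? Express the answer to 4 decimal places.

0.5890

Compute the likelihood of the observed sequence for each case: P(data | urn A) = (7/8)(7/8)(1/8) = 0.095703; P(data | urn B) = (5/9)(5/9)(4/9) = 0.13717.
The prior-weighted likelihoods are 1/2 · 0.095703 = 0.047852, 1/2 · 0.13717 = 0.068587; with total 0.11644.
So P(urn B | data) = (0.068587) / (0.11644) = 0.58904.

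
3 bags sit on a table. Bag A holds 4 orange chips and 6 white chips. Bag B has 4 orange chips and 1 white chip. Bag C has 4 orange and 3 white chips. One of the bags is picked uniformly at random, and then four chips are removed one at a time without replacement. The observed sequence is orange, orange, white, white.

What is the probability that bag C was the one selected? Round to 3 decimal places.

Compute the likelihood of the observed sequence for each case: P(data | bag A) = (4/10)(3/9)(6/8)(5/7) = 1/14; P(data | bag B) = (4/5)(3/4)(1/3)(0/2) = 0; P(data | bag C) = (4/7)(3/6)(3/5)(2/4) = 3/35.
Weighting by the prior gives 1/3 · 1/14 = 1/42, 1/3 · 0 = 0, 1/3 · 3/35 = 1/35; summing to 11/210.
So P(bag C | data) = (1/35) / (11/210) = 6/11.

0.545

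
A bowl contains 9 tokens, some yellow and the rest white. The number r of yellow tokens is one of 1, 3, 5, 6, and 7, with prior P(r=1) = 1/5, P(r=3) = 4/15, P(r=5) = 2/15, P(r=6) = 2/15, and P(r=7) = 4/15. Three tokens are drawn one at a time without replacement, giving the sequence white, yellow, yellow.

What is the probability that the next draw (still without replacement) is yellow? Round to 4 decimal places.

0.6146

Compute the likelihood of the observed sequence for each case: P(data | r = 1) = (8/9)(1/8)(0/7) = 0; P(data | r = 3) = (6/9)(3/8)(2/7) = 1/14; P(data | r = 5) = (4/9)(5/8)(4/7) = 10/63; P(data | r = 6) = (3/9)(6/8)(5/7) = 5/28; P(data | r = 7) = (2/9)(7/8)(6/7) = 1/6.
The prior-weighted likelihoods are 1/5 · 0 = 0, 4/15 · 1/14 = 2/105, 2/15 · 10/63 = 4/189, 2/15 · 5/28 = 1/42, 4/15 · 1/6 = 2/45; with total 41/378.
Dividing through by the total gives posterior P(r = 1 | data) = 0, P(r = 3 | data) = 36/205, P(r = 5 | data) = 8/41, P(r = 6 | data) = 9/41, P(r = 7 | data) = 84/205.
The predictive probability is P(yellow next | data) = (1/6)(36/205) + (1/2)(8/41) + (2/3)(9/41) + (5/6)(84/205) = 126/205.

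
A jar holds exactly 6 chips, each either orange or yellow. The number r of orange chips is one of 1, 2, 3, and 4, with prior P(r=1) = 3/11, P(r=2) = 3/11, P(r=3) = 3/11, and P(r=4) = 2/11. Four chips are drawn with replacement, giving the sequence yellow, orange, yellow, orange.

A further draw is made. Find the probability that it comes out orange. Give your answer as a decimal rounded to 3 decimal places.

0.444

The likelihood of the observed sequence under each hypothesis: P(data | r = 1) = (5/6)(1/6)(5/6)(1/6) = 0.01929; P(data | r = 2) = (4/6)(2/6)(4/6)(2/6) = 0.049383; P(data | r = 3) = (3/6)(3/6)(3/6)(3/6) = 0.0625; P(data | r = 4) = (2/6)(4/6)(2/6)(4/6) = 0.049383.
The prior-weighted likelihoods are 3/11 · 0.01929 = 0.0052609, 3/11 · 0.049383 = 0.013468, 3/11 · 0.0625 = 0.017045, 2/11 · 0.049383 = 0.0089787; summing to 0.044753.
Dividing through by the total gives posterior P(r = 1 | data) = 0.11755, P(r = 2 | data) = 0.30094, P(r = 3 | data) = 0.38088, P(r = 4 | data) = 0.20063.
The predictive probability is P(orange next | data) = (1/6)(0.11755) + (1/3)(0.30094) + (1/2)(0.38088) + (2/3)(0.20063) = 0.4441.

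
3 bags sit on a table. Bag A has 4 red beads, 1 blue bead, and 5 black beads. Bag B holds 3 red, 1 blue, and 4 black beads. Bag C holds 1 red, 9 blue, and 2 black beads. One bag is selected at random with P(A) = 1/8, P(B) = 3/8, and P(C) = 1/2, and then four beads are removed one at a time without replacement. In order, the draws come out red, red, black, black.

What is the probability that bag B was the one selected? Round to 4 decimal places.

For each hypothesis, P(data | H) works out to: P(data | bag A) = (4/10)(3/9)(5/8)(4/7) = 0.047619; P(data | bag B) = (3/8)(2/7)(4/6)(3/5) = 0.042857; P(data | bag C) = (1/12)(0/11) = 0.
Multiplying each by its prior: 1/8 · 0.047619 = 0.0059524, 3/8 · 0.042857 = 0.016071, 1/2 · 0 = 0; with total 0.022024.
So P(bag B | data) = (0.016071) / (0.022024) = 0.72973.

0.7297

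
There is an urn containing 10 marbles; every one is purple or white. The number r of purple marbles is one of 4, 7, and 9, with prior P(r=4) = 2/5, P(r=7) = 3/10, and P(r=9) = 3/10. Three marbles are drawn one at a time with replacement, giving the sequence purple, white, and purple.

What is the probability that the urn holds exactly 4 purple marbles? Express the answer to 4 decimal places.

0.3596

The likelihood of the observed sequence under each hypothesis: P(data | r = 4) = (4/10)(6/10)(4/10) = 0.096; P(data | r = 7) = (7/10)(3/10)(7/10) = 0.147; P(data | r = 9) = (9/10)(1/10)(9/10) = 0.081.
The prior-weighted likelihoods are 2/5 · 0.096 = 0.0384, 3/10 · 0.147 = 0.0441, 3/10 · 0.081 = 0.0243; with total 0.1068.
By Bayes' rule, P(r = 4 | data) = (0.0384) / (0.1068) = 0.35955.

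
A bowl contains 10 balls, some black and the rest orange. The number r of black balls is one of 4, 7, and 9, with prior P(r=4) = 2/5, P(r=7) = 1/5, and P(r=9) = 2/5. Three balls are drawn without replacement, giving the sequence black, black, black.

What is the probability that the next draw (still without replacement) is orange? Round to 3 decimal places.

0.217

The likelihood of the observed sequence under each hypothesis: P(data | r = 4) = (4/10)(3/9)(2/8) = 1/30; P(data | r = 7) = (7/10)(6/9)(5/8) = 7/24; P(data | r = 9) = (9/10)(8/9)(7/8) = 7/10.
Multiplying each by its prior: 2/5 · 1/30 = 1/75, 1/5 · 7/24 = 7/120, 2/5 · 7/10 = 7/25; with total 211/600.
The posterior is then P(r = 4 | data) = 0.037915, P(r = 7 | data) = 0.16588, P(r = 9 | data) = 0.79621.
The predictive probability is P(orange next | data) = (6/7)(0.037915) + (3/7)(0.16588) + (1/7)(0.79621) = 0.21733.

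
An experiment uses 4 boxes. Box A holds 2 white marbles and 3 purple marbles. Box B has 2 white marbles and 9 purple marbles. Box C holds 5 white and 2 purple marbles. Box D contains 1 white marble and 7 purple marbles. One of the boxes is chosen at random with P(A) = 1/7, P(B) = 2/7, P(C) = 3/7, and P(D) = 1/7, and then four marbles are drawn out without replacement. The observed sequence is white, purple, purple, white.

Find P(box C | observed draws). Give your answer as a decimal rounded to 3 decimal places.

Under each hypothesis, the probability of the observed sequence is: P(data | box A) = (2/5)(3/4)(2/3)(1/2) = 0.1; P(data | box B) = (2/11)(9/10)(8/9)(1/8) = 0.018182; P(data | box C) = (5/7)(2/6)(1/5)(4/4) = 0.047619; P(data | box D) = (1/8)(7/7)(6/6)(0/5) = 0.
Weighting by the prior gives 1/7 · 0.1 = 0.014286, 2/7 · 0.018182 = 0.0051948, 3/7 · 0.047619 = 0.020408, 1/7 · 0 = 0; summing to 0.039889.
Hence P(box C | data) = (0.020408) / (0.039889) = 0.51163.

0.512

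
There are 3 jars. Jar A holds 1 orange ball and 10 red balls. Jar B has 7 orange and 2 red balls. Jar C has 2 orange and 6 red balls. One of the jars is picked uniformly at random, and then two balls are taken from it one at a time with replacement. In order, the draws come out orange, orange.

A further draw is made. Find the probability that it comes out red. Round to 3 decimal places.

The likelihood of the observed sequence under each hypothesis: P(data | jar A) = (1/11)(1/11) = 0.0082645; P(data | jar B) = (7/9)(7/9) = 0.60494; P(data | jar C) = (2/8)(2/8) = 0.0625.
The prior-weighted likelihoods are 1/3 · 0.0082645 = 0.0027548, 1/3 · 0.60494 = 0.20165, 1/3 · 0.0625 = 0.020833; summing to 0.22523.
Dividing through by the total gives posterior P(jar A | data) = 0.012231, P(jar B | data) = 0.89527, P(jar C | data) = 0.092496.
The predictive probability is P(red next | data) = (10/11)(0.012231) + (2/9)(0.89527) + (3/4)(0.092496) = 0.27944.

0.279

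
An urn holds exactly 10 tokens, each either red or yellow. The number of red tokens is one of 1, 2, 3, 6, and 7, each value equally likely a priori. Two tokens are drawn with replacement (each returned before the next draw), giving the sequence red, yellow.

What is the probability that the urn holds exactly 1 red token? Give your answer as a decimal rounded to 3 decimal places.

0.099

For each hypothesis, P(data | H) works out to: P(data | r = 1) = (1/10)(9/10) = 9/100; P(data | r = 2) = (2/10)(8/10) = 4/25; P(data | r = 3) = (3/10)(7/10) = 21/100; P(data | r = 6) = (6/10)(4/10) = 6/25; P(data | r = 7) = (7/10)(3/10) = 21/100.
Weighting by the prior gives 1/5 · 9/100 = 9/500, 1/5 · 4/25 = 4/125, 1/5 · 21/100 = 21/500, 1/5 · 6/25 = 6/125, 1/5 · 21/100 = 21/500; with total 91/500.
Hence P(r = 1 | data) = (9/500) / (91/500) = 9/91.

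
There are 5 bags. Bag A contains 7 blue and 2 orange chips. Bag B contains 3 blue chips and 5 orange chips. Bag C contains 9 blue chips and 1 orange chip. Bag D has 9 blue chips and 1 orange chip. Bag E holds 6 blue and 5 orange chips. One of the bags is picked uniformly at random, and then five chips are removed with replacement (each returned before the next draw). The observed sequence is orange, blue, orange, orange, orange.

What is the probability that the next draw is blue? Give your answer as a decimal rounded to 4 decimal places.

Compute the likelihood of the observed sequence for each case: P(data | bag A) = (2/9)(7/9)(2/9)(2/9)(2/9) = 0.0018967; P(data | bag B) = (5/8)(3/8)(5/8)(5/8)(5/8) = 0.05722; P(data | bag C) = (1/10)(9/10)(1/10)(1/10)(1/10) = 9e-05; P(data | bag D) = (1/10)(9/10)(1/10)(1/10)(1/10) = 9e-05; P(data | bag E) = (5/11)(6/11)(5/11)(5/11)(5/11) = 0.023285.
The prior-weighted likelihoods are 1/5 · 0.0018967 = 0.00037935, 1/5 · 0.05722 = 0.011444, 1/5 · 9e-05 = 1.8e-05, 1/5 · 9e-05 = 1.8e-05, 1/5 · 0.023285 = 0.0046569; with total 0.016516.
Dividing through by the total gives posterior P(bag A | data) = 0.022968, P(bag B | data) = 0.69289, P(bag C | data) = 0.0010898, P(bag D | data) = 0.0010898, P(bag E | data) = 0.28196.
The predictive probability is P(blue next | data) = (7/9)(0.022968) + (3/8)(0.69289) + (9/10)(0.0010898) + (9/10)(0.0010898) + (6/11)(0.28196) = 0.43346.

0.4335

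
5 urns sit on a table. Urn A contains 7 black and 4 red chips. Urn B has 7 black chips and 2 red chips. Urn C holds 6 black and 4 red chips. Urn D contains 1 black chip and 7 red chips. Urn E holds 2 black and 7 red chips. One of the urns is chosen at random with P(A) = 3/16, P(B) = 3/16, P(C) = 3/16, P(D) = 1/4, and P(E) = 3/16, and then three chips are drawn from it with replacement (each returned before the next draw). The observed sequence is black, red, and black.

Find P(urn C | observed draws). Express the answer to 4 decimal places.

0.2986

For each hypothesis, P(data | H) works out to: P(data | urn A) = (7/11)(4/11)(7/11) = 0.14726; P(data | urn B) = (7/9)(2/9)(7/9) = 0.13443; P(data | urn C) = (6/10)(4/10)(6/10) = 0.144; P(data | urn D) = (1/8)(7/8)(1/8) = 0.013672; P(data | urn E) = (2/9)(7/9)(2/9) = 0.038409.
Multiplying each by its prior: 3/16 · 0.14726 = 0.027611, 3/16 · 0.13443 = 0.025206, 3/16 · 0.144 = 0.027, 1/4 · 0.013672 = 0.003418, 3/16 · 0.038409 = 0.0072016; these sum to 0.090436.
Hence P(urn C | data) = (0.027) / (0.090436) = 0.29855.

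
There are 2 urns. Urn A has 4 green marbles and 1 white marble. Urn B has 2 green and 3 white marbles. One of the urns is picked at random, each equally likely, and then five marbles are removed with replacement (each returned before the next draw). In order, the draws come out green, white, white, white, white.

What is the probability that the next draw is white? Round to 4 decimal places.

0.5904

Under each hypothesis, the probability of the observed sequence is: P(data | urn A) = (4/5)(1/5)(1/5)(1/5)(1/5) = 0.00128; P(data | urn B) = (2/5)(3/5)(3/5)(3/5)(3/5) = 0.05184.
Multiplying each by its prior: 1/2 · 0.00128 = 0.00064, 1/2 · 0.05184 = 0.02592; these sum to 0.02656.
The posterior is then P(urn A | data) = 0.024096, P(urn B | data) = 0.9759.
The predictive probability is P(white next | data) = (1/5)(0.024096) + (3/5)(0.9759) = 0.59036.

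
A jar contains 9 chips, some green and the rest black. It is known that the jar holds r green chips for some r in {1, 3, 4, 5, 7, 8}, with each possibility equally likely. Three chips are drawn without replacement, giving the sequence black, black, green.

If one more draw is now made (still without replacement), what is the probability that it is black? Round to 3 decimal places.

For each hypothesis, P(data | H) works out to: P(data | r = 1) = (8/9)(7/8)(1/7) = 1/9; P(data | r = 3) = (6/9)(5/8)(3/7) = 5/28; P(data | r = 4) = (5/9)(4/8)(4/7) = 10/63; P(data | r = 5) = (4/9)(3/8)(5/7) = 5/42; P(data | r = 7) = (2/9)(1/8)(7/7) = 1/36; P(data | r = 8) = (1/9)(0/8) = 0.
The prior-weighted likelihoods are 1/6 · 1/9 = 1/54, 1/6 · 5/28 = 5/168, 1/6 · 10/63 = 5/189, 1/6 · 5/42 = 5/252, 1/6 · 1/36 = 1/216, 1/6 · 0 = 0; with total 25/252.
Dividing through by the total gives posterior P(r = 1 | data) = 14/75, P(r = 3 | data) = 3/10, P(r = 4 | data) = 4/15, P(r = 5 | data) = 1/5, P(r = 7 | data) = 7/150, P(r = 8 | data) = 0.
So P(black next | data) = Σ P(black next | H) P(H | data) = (1)(14/75) + (2/3)(3/10) + (1/2)(4/15) + (1/3)(1/5) + (0)(7/150) = 44/75.

0.587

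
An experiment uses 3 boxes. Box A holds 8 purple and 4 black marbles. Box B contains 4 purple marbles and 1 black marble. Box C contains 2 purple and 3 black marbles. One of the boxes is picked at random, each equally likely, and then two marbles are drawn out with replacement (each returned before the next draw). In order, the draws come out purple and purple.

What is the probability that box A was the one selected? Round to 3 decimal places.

0.357

Compute the likelihood of the observed sequence for each case: P(data | box A) = (8/12)(8/12) = 4/9; P(data | box B) = (4/5)(4/5) = 16/25; P(data | box C) = (2/5)(2/5) = 4/25.
The prior-weighted likelihoods are 1/3 · 4/9 = 4/27, 1/3 · 16/25 = 16/75, 1/3 · 4/25 = 4/75; these sum to 56/135.
So P(box A | data) = (4/27) / (56/135) = 5/14.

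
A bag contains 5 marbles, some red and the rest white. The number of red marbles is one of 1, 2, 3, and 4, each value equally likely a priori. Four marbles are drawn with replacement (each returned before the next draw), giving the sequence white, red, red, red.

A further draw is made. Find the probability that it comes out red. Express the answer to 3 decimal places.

0.644

The likelihood of the observed sequence under each hypothesis: P(data | r = 1) = (4/5)(1/5)(1/5)(1/5) = 0.0064; P(data | r = 2) = (3/5)(2/5)(2/5)(2/5) = 0.0384; P(data | r = 3) = (2/5)(3/5)(3/5)(3/5) = 0.0864; P(data | r = 4) = (1/5)(4/5)(4/5)(4/5) = 0.1024.
Multiplying each by its prior: 1/4 · 0.0064 = 0.0016, 1/4 · 0.0384 = 0.0096, 1/4 · 0.0864 = 0.0216, 1/4 · 0.1024 = 0.0256; these sum to 0.0584.
The posterior is then P(r = 1 | data) = 0.027397, P(r = 2 | data) = 0.16438, P(r = 3 | data) = 0.36986, P(r = 4 | data) = 0.43836.
So P(red next | data) = Σ P(red next | H) P(H | data) = (1/5)(0.027397) + (2/5)(0.16438) + (3/5)(0.36986) + (4/5)(0.43836) = 0.64384.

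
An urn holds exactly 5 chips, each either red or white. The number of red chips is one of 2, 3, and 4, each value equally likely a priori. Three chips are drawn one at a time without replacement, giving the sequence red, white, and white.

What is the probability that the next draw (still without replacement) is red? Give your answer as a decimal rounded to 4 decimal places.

For each hypothesis, P(data | H) works out to: P(data | r = 2) = (2/5)(3/4)(2/3) = 1/5; P(data | r = 3) = (3/5)(2/4)(1/3) = 1/10; P(data | r = 4) = (4/5)(1/4)(0/3) = 0.
The prior-weighted likelihoods are 1/3 · 1/5 = 1/15, 1/3 · 1/10 = 1/30, 1/3 · 0 = 0; with total 1/10.
Normalising, the posterior is P(r = 2 | data) = 2/3, P(r = 3 | data) = 1/3, P(r = 4 | data) = 0.
The predictive probability is P(red next | data) = (1/2)(2/3) + (1)(1/3) = 2/3.

0.6667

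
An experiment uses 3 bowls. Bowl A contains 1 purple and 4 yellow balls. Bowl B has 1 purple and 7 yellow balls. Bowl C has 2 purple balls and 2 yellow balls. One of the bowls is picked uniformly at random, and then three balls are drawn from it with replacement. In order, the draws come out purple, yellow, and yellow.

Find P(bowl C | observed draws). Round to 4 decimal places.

0.3585

Under each hypothesis, the probability of the observed sequence is: P(data | bowl A) = (1/5)(4/5)(4/5) = 0.128; P(data | bowl B) = (1/8)(7/8)(7/8) = 0.095703; P(data | bowl C) = (2/4)(2/4)(2/4) = 0.125.
The prior-weighted likelihoods are 1/3 · 0.128 = 0.042667, 1/3 · 0.095703 = 0.031901, 1/3 · 0.125 = 0.041667; with total 0.11623.
Therefore the posterior P(bowl C | data) = (0.041667) / (0.11623) = 0.35847.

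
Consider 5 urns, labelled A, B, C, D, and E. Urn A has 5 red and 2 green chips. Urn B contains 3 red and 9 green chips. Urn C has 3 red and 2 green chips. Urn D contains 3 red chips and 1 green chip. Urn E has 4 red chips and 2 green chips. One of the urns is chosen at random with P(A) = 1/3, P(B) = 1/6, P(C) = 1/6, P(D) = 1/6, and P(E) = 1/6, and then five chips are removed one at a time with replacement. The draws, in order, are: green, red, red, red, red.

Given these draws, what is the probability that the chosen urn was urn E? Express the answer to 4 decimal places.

Under each hypothesis, the probability of the observed sequence is: P(data | urn A) = (2/7)(5/7)(5/7)(5/7)(5/7) = 0.074374; P(data | urn B) = (9/12)(3/12)(3/12)(3/12)(3/12) = 0.0029297; P(data | urn C) = (2/5)(3/5)(3/5)(3/5)(3/5) = 0.05184; P(data | urn D) = (1/4)(3/4)(3/4)(3/4)(3/4) = 0.079102; P(data | urn E) = (2/6)(4/6)(4/6)(4/6)(4/6) = 0.065844.
Multiplying each by its prior: 1/3 · 0.074374 = 0.024791, 1/6 · 0.0029297 = 0.00048828, 1/6 · 0.05184 = 0.00864, 1/6 · 0.079102 = 0.013184, 1/6 · 0.065844 = 0.010974; summing to 0.058077.
By Bayes' rule, P(urn E | data) = (0.010974) / (0.058077) = 0.18895.

0.1890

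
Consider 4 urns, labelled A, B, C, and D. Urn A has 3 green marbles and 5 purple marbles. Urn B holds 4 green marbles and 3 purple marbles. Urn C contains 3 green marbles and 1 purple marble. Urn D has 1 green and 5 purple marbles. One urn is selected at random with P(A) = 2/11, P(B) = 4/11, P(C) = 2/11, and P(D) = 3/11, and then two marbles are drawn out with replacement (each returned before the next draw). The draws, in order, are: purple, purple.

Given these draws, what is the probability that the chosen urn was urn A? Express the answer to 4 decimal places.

The likelihood of the observed sequence under each hypothesis: P(data | urn A) = (5/8)(5/8) = 0.39062; P(data | urn B) = (3/7)(3/7) = 0.18367; P(data | urn C) = (1/4)(1/4) = 0.0625; P(data | urn D) = (5/6)(5/6) = 0.69444.
Multiplying each by its prior: 2/11 · 0.39062 = 0.071023, 4/11 · 0.18367 = 0.06679, 2/11 · 0.0625 = 0.011364, 3/11 · 0.69444 = 0.18939; summing to 0.33857.
Therefore the posterior P(urn A | data) = (0.071023) / (0.33857) = 0.20977.

0.2098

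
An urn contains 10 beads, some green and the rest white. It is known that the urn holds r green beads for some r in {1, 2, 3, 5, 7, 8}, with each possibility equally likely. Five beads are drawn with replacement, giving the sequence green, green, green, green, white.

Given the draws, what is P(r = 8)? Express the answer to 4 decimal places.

0.4261

Compute the likelihood of the observed sequence for each case: P(data | r = 1) = (1/10)(1/10)(1/10)(1/10)(9/10) = 9e-05; P(data | r = 2) = (2/10)(2/10)(2/10)(2/10)(8/10) = 0.00128; P(data | r = 3) = (3/10)(3/10)(3/10)(3/10)(7/10) = 0.00567; P(data | r = 5) = (5/10)(5/10)(5/10)(5/10)(5/10) = 0.03125; P(data | r = 7) = (7/10)(7/10)(7/10)(7/10)(3/10) = 0.07203; P(data | r = 8) = (8/10)(8/10)(8/10)(8/10)(2/10) = 0.08192.
Multiplying each by its prior: 1/6 · 9e-05 = 1.5e-05, 1/6 · 0.00128 = 0.00021333, 1/6 · 0.00567 = 0.000945, 1/6 · 0.03125 = 0.0052083, 1/6 · 0.07203 = 0.012005, 1/6 · 0.08192 = 0.013653; summing to 0.03204.
Therefore the posterior P(r = 8 | data) = (0.013653) / (0.03204) = 0.42613.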